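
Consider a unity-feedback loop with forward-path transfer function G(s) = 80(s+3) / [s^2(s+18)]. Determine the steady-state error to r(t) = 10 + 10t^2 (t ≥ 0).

Two free integrators in G(s): this is a type 2 system. Treating each term separately:
  • 10: tracked with zero error.
  • 10t^2: e_ss = 20/K_a with K_a=40/3 → 1.5.
Total e_ss = 1.5.

1.5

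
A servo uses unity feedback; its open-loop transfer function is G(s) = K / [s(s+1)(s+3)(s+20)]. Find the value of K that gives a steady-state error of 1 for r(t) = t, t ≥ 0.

60

G(s) has one factor of s in the denominator, so the system is type 1.
K_v = lim_{s→0} s·G(s) = K / (1·3·20) = (1/60)·K.
e_ss = 1/K_v = 1 ⇒ K_v = 1 ⇒ K = 1/(1/60) = 60.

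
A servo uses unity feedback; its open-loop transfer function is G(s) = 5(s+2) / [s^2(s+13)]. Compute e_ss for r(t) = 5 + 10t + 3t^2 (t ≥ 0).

G(s) has two factors of s in the denominator, so the system is type 2. By superposition:
  • 5: tracked with zero error.
  • 10t: tracked with zero error.
  • 3t^2: e_ss = 6/K_a with K_a=10/13 → 7.8.
Total e_ss = 7.8.

7.8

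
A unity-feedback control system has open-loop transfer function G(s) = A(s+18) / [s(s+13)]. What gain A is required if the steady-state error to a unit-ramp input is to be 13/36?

System type = 1 (one pole at s=0).
K_v = lim_{s→0} s·G(s) = A·18 / (13) = (18/13)·A.
e_ss = 1/K_v = 13/36 ⇒ K_v = 36/13 ⇒ A = (36/13)/(18/13) = 2.

2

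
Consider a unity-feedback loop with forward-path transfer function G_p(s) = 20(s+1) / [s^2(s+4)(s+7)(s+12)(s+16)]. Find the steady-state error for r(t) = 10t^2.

5376

The open loop has two poles at the origin → type 2 system.
K_a = lim_{s→0} s^2·G_p(s) = 20·1 / (4·7·12·16) = 5/1344.
r(t) = 10t^2 gives R(s) = 20/s^3.
e_ss = 20/K_a = 20/(5/1344) = 5376.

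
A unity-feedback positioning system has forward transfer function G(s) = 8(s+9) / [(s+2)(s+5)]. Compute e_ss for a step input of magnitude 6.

30/41

No free integrators in G(s): this is a type 0 system.
K_p = lim_{s→0} G(s) = 8·9 / (2·5) = 7.2.
e_ss = 6/(1 + K_p) = 6/8.2 = 30/41.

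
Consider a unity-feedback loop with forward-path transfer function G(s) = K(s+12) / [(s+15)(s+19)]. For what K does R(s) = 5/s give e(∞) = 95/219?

250

System type = 0 (no poles at s=0).
K_p = lim_{s→0} G(s) = K·12 / (15·19) = (4/95)·K.
e_ss = 5/(1 + K_p) = 95/219 ⇒ 1 + (4/95)·K = 219/19 ⇒ K = 250.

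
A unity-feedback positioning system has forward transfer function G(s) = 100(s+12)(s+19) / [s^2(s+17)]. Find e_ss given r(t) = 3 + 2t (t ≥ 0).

Two free integrators in G(s): this is a type 2 system. Treating each term separately:
  • 3: tracked with zero error.
  • 2t: tracked with zero error.
Total e_ss = 0.

0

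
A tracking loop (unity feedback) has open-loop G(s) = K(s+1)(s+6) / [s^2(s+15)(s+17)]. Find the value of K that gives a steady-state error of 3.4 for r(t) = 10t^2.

The open loop has two poles at the origin → type 2 system.
K_a = lim_{s→0} s^2·G(s) = K·1·6 / (15·17) = (2/85)·K.
e_ss = 20/K_a = 3.4 ⇒ K_a = 100/17 ⇒ K = (100/17)/(2/85) = 250.

250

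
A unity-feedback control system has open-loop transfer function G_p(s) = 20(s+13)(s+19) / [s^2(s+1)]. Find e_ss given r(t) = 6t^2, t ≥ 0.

G_p(s) has two factors of s in the denominator, so the system is type 2.
K_a = lim_{s→0} s^2·G_p(s) = 20·13·19 / (1) = 4940.
r(t) = 6t^2 gives R(s) = 12/s^3.
e_ss = 12/K_a = 12/4940 = 3/1235.

3/1235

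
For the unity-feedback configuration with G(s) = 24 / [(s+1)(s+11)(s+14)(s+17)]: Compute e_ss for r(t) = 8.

10472/1321

The open loop has no poles at the origin → type 0 system.
K_p = lim_{s→0} G(s) = 24 / (1·11·14·17) = 12/1309.
e_ss = 8/(1 + K_p) = 8/(1321/1309) = 10472/1321.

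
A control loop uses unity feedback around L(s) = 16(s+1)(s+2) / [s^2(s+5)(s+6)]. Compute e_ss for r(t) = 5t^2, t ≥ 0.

9.375

L(s) has two factors of s in the denominator, so the system is type 2.
K_a = lim_{s→0} s^2·L(s) = 16·1·2 / (5·6) = 16/15.
r(t) = 5t^2 gives R(s) = 10/s^3.
e_ss = 10/K_a = 10/(16/15) = 9.375.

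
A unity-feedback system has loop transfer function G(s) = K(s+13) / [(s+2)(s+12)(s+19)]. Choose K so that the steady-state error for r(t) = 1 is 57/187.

System type = 0 (no poles at s=0).
K_p = lim_{s→0} G(s) = K·13 / (2·12·19) = (13/456)·K.
e_ss = 1/(1 + K_p) = 57/187 ⇒ 1 + (13/456)·K = 187/57 ⇒ K = 80.

80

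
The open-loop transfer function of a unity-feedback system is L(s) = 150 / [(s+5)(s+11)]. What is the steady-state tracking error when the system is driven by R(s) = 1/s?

System type = 0 (no poles at s=0).
K_p = lim_{s→0} L(s) = 150 / (5·11) = 30/11.
e_ss = 1/(1 + K_p) = 1/(41/11) = 11/41.

11/41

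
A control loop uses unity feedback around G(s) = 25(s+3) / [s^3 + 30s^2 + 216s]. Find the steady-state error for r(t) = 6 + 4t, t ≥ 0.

Lowest-order denominator term is 216s, so the open loop has 1 pole at the origin → type 1 system. Treating each term separately:
  • 6: tracked with zero error.
  • 4t: e_ss = 4/K_v with K_v=25/72 → 11.52.
Total e_ss = 11.52.

11.52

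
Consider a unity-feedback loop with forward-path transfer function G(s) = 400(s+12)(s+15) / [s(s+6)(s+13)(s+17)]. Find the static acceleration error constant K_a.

System type = 1 (one pole at s=0).
K_a = lim_{s→0} s^2·G(s) = 0 (the extra factor of s kills the finite limit).

0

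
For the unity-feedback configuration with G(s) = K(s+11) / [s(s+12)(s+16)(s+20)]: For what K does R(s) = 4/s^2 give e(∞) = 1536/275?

250

G(s) has one factor of s in the denominator, so the system is type 1.
K_v = lim_{s→0} s·G(s) = K·11 / (12·16·20) = (11/3840)·K.
e_ss = 4/K_v = 1536/275 ⇒ K_v = 275/384 ⇒ K = (275/384)/(11/3840) = 250.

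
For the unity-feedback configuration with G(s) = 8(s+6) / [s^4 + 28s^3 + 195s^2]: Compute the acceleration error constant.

The denominator has no term below 195s^2 — 2 poles at s=0, type 2.
K_a = lim_{s→0} s^2·G(s) = 8·6 / 195 = 16/65.

16/65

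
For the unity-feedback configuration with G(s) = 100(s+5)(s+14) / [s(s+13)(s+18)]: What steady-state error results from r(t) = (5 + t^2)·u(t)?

The open loop has one pole at the origin → type 1 system. Taking each input component in turn:
  • 5: tracked with zero error.
  • t^2: a type-1 system cannot track it, e_ss → ∞.
The unbounded component dominates.

infinity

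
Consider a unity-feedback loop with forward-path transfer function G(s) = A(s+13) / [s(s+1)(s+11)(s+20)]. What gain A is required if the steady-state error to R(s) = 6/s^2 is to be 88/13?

The open loop has one pole at the origin → type 1 system.
K_v = lim_{s→0} s·G(s) = A·13 / (1·11·20) = (13/220)·A.
e_ss = 6/K_v = 88/13 ⇒ K_v = 39/44 ⇒ A = (39/44)/(13/220) = 15.

15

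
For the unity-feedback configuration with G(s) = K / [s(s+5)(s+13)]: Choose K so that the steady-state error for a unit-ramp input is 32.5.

2

The open loop has one pole at the origin → type 1 system.
K_v = lim_{s→0} s·G(s) = K / (5·13) = (1/65)·K.
e_ss = 1/K_v = 32.5 ⇒ K_v = 2/65 ⇒ K = (2/65)/(1/65) = 2.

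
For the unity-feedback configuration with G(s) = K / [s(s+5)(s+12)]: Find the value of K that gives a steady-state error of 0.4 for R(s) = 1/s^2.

One free integrator in G(s): this is a type 1 system.
K_v = lim_{s→0} s·G(s) = K / (5·12) = (1/60)·K.
e_ss = 1/K_v = 0.4 ⇒ K_v = 2.5 ⇒ K = 2.5/(1/60) = 150.

150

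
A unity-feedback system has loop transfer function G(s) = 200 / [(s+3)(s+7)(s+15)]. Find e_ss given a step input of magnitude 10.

630/103

System type = 0 (no poles at s=0).
K_p = lim_{s→0} G(s) = 200 / (3·7·15) = 40/63.
e_ss = 10/(1 + K_p) = 10/(103/63) = 630/103.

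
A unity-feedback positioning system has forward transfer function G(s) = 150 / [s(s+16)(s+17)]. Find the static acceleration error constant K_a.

One free integrator in G(s): this is a type 1 system.
K_a = lim_{s→0} s^2·G(s) = 0 (the extra factor of s kills the finite limit).

0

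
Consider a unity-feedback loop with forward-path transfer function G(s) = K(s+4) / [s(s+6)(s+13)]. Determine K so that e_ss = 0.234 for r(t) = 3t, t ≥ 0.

G(s) has one factor of s in the denominator, so the system is type 1.
K_v = lim_{s→0} s·G(s) = K·4 / (6·13) = (2/39)·K.
e_ss = 3/K_v = 0.234 ⇒ K_v = 500/39 ⇒ K = (500/39)/(2/39) = 250.

250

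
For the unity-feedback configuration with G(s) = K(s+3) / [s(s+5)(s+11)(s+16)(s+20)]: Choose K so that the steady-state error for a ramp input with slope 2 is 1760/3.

G(s) has one factor of s in the denominator, so the system is type 1.
K_v = lim_{s→0} s·G(s) = K·3 / (5·11·16·20) = (3/17600)·K.
e_ss = 2/K_v = 1760/3 ⇒ K_v = 3/880 ⇒ K = (3/880)/(3/17600) = 20.

20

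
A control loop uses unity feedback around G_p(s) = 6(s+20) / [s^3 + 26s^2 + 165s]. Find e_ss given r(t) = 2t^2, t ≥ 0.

Factoring s from the denominator leaves a polynomial with constant term 165, so the system is type 1.
For a type-1 system K_a = 0, so e_ss to a parabolic input is unbounded.

infinity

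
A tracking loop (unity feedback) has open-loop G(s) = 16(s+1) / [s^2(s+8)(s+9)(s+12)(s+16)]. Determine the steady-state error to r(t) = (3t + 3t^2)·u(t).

System type = 2 (two poles at s=0). Taking each input component in turn:
  • 3t: tracked with zero error.
  • 3t^2: e_ss = 6/K_a with K_a=1/864 → 5184.
Total e_ss = 5184.

5184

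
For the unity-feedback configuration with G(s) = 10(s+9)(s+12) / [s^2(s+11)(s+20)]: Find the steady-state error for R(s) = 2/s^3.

The open loop has two poles at the origin → type 2 system.
K_a = lim_{s→0} s^2·G(s) = 10·9·12 / (11·20) = 54/11.
r(t) = t^2 gives R(s) = 2/s^3.
e_ss = 2/K_a = 2/(54/11) = 11/27.

11/27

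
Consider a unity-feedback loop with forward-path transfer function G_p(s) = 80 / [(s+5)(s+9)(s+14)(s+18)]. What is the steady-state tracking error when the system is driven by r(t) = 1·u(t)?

567/571

System type = 0 (no poles at s=0).
K_p = lim_{s→0} G_p(s) = 80 / (5·9·14·18) = 4/567.
e_ss = 1/(1 + K_p) = 1/(571/567) = 567/571.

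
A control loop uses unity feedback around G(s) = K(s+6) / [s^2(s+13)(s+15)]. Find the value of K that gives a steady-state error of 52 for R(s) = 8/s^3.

The open loop has two poles at the origin → type 2 system.
K_a = lim_{s→0} s^2·G(s) = K·6 / (13·15) = (2/65)·K.
e_ss = 8/K_a = 52 ⇒ K_a = 2/13 ⇒ K = (2/13)/(2/65) = 5.

5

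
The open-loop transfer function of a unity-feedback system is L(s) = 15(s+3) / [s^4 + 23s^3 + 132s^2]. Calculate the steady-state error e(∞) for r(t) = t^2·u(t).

The denominator has no term below 132s^2 — 2 poles at s=0, type 2.
K_a = lim_{s→0} s^2·L(s) = 15·3 / 132 = 15/44.
r(t) = t^2 gives R(s) = 2/s^3.
e_ss = 2/K_a = 2/(15/44) = 88/15.

88/15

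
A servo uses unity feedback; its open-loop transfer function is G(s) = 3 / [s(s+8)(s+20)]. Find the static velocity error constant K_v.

3/160

System type = 1 (one pole at s=0).
K_v = lim_{s→0} s·G(s) = 3 / (8·20) = 3/160.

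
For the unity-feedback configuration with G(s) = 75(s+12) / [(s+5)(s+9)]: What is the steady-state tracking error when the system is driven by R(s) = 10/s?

G(s) has no factors of s in the denominator, so the system is type 0.
K_p = lim_{s→0} G(s) = 75·12 / (5·9) = 20.
e_ss = 10/(1 + K_p) = 10/21.

10/21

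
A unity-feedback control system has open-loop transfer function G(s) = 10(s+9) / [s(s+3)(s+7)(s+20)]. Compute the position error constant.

infinity

K_p = lim_{s→0} G(s); with 1 pole at the origin the limit diverges, so K_p = ∞.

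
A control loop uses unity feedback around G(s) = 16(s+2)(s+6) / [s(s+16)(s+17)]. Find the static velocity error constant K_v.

12/17

System type = 1 (one pole at s=0).
K_v = lim_{s→0} s·G(s) = 16·2·6 / (16·17) = 12/17.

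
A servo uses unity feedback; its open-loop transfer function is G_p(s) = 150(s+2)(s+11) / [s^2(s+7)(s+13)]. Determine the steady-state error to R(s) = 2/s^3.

System type = 2 (two poles at s=0).
K_a = lim_{s→0} s^2·G_p(s) = 150·2·11 / (7·13) = 3300/91.
r(t) = t^2 gives R(s) = 2/s^3.
e_ss = 2/K_a = 2/(3300/91) = 91/1650.

91/1650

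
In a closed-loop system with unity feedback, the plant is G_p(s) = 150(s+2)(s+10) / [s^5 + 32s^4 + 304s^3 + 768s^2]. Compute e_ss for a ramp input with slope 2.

Factoring s^2 from the denominator leaves a polynomial with constant term 768, so the system is type 2.
K_v = ∞ for a type-2 system; e_ss to a ramp is zero.

0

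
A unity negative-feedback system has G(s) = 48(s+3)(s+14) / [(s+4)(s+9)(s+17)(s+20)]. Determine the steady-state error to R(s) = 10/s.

System type = 0 (no poles at s=0).
K_p = lim_{s→0} G(s) = 48·3·14 / (4·9·17·20) = 14/85.
e_ss = 10/(1 + K_p) = 10/(99/85) = 850/99.

850/99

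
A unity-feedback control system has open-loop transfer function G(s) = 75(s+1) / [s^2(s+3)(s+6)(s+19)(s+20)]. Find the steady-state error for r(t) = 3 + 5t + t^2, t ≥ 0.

System type = 2 (two poles at s=0). By superposition:
  • 3: tracked with zero error.
  • 5t: tracked with zero error.
  • t^2: e_ss = 2/K_a with K_a=5/456 → 182.4.
Total e_ss = 182.4.

182.4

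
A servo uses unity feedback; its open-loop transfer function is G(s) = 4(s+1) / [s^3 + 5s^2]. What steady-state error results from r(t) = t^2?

Lowest-order denominator term is 5s^2, so the open loop has 2 poles at the origin → type 2 system.
K_a = lim_{s→0} s^2·G(s) = 4·1 / 5 = 0.8.
r(t) = t^2 gives R(s) = 2/s^3.
e_ss = 2/K_a = 2/0.8 = 2.5.

2.5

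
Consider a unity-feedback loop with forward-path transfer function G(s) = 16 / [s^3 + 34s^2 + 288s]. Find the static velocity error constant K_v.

The denominator has no term below 288s — 1 pole at s=0, type 1.
K_v = lim_{s→0} s·G(s) = 16 / 288 = 1/18.

1/18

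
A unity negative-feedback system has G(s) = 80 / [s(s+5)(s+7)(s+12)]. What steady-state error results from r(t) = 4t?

21

G(s) has one factor of s in the denominator, so the system is type 1.
K_v = lim_{s→0} s·G(s) = 80 / (5·7·12) = 4/21.
e_ss = 4/K_v = 4/(4/21) = 21.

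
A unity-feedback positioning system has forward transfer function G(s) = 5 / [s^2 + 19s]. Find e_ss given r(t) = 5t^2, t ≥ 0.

infinity

Lowest-order denominator term is 19s, so the open loop has 1 pole at the origin → type 1 system.
For a type-1 system K_a = 0, so e_ss to a parabolic input is unbounded.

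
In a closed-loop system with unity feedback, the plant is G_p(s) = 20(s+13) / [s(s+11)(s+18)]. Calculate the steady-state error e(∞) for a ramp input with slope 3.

The open loop has one pole at the origin → type 1 system.
K_v = lim_{s→0} s·G_p(s) = 20·13 / (11·18) = 130/99.
e_ss = 3/K_v = 3/(130/99) = 297/130.

297/130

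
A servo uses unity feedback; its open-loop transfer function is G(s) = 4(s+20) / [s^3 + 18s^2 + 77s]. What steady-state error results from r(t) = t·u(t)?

The denominator has no term below 77s — 1 pole at s=0, type 1.
K_v = lim_{s→0} s·G(s) = 4·20 / 77 = 80/77.
e_ss = 1/K_v = 1/(80/77) = 0.9625.

0.9625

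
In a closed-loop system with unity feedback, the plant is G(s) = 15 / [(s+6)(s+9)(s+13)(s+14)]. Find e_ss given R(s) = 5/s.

16380/3281

No free integrators in G(s): this is a type 0 system.
K_p = lim_{s→0} G(s) = 15 / (6·9·13·14) = 5/3276.
e_ss = 5/(1 + K_p) = 5/(3281/3276) = 16380/3281.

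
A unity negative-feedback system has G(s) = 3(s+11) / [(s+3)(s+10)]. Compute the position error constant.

G(s) has no factors of s in the denominator, so the system is type 0.
K_p = lim_{s→0} G(s) = 3·11 / (3·10) = 1.1.

1.1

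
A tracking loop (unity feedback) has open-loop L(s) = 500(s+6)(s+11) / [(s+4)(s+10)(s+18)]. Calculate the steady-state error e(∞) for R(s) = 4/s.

System type = 0 (no poles at s=0).
K_p = lim_{s→0} L(s) = 500·6·11 / (4·10·18) = 275/6.
e_ss = 4/(1 + K_p) = 4/(281/6) = 24/281.

24/281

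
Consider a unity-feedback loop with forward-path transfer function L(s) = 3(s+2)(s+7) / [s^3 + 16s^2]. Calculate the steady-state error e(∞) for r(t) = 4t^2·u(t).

Lowest-order denominator term is 16s^2, so the open loop has 2 poles at the origin → type 2 system.
K_a = lim_{s→0} s^2·L(s) = 3·2·7 / 16 = 2.625.
r(t) = 4t^2 gives R(s) = 8/s^3.
e_ss = 8/K_a = 8/2.625 = 64/21.

64/21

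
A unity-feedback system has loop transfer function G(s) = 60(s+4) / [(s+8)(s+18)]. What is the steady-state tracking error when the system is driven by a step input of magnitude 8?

3

G(s) has no factors of s in the denominator, so the system is type 0.
K_p = lim_{s→0} G(s) = 60·4 / (8·18) = 5/3.
e_ss = 8/(1 + K_p) = 8/(8/3) = 3.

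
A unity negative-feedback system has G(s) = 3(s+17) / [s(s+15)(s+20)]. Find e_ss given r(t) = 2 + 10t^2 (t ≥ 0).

infinity

System type = 1 (one pole at s=0). By superposition:
  • 2: tracked with zero error.
  • 10t^2: a type-1 system cannot track it, e_ss → ∞.
The unbounded component dominates.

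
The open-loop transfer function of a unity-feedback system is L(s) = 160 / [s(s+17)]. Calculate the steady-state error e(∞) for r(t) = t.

The open loop has one pole at the origin → type 1 system.
K_v = lim_{s→0} s·L(s) = 160 / (17) = 160/17.
e_ss = 1/K_v = 1/(160/17) = 17/160.

17/160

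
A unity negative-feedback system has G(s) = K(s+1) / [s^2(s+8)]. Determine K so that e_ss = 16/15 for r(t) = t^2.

Two free integrators in G(s): this is a type 2 system.
K_a = lim_{s→0} s^2·G(s) = K·1 / (8) = 0.125·K.
e_ss = 2/K_a = 16/15 ⇒ K_a = 1.875 ⇒ K = 1.875/0.125 = 15.

15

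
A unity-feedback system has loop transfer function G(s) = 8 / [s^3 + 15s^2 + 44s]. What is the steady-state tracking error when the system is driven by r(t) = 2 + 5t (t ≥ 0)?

Lowest-order denominator term is 44s, so the open loop has 1 pole at the origin → type 1 system. Taking each input component in turn:
  • 2: tracked with zero error.
  • 5t: e_ss = 5/K_v with K_v=2/11 → 27.5.
Total e_ss = 27.5.

27.5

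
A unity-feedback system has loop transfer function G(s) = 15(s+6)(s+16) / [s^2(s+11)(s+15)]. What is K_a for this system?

96/11

System type = 2 (two poles at s=0).
K_a = lim_{s→0} s^2·G(s) = 15·6·16 / (11·15) = 96/11.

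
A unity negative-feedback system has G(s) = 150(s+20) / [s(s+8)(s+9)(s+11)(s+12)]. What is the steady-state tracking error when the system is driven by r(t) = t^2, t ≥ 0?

One free integrator in G(s): this is a type 1 system.
For a type-1 system K_a = 0, so e_ss to a parabolic input is unbounded.

infinity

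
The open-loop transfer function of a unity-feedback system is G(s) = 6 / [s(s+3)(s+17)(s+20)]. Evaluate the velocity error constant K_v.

The open loop has one pole at the origin → type 1 system.
K_v = lim_{s→0} s·G(s) = 6 / (3·17·20) = 1/170.

1/170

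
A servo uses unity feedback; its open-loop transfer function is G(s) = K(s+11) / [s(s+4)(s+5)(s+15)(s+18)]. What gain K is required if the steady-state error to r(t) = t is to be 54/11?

One free integrator in G(s): this is a type 1 system.
K_v = lim_{s→0} s·G(s) = K·11 / (4·5·15·18) = (11/5400)·K.
e_ss = 1/K_v = 54/11 ⇒ K_v = 11/54 ⇒ K = (11/54)/(11/5400) = 100.

100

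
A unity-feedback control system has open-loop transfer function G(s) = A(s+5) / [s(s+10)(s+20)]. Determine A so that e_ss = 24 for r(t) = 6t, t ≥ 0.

G(s) has one factor of s in the denominator, so the system is type 1.
K_v = lim_{s→0} s·G(s) = A·5 / (10·20) = 0.025·A.
e_ss = 6/K_v = 24 ⇒ K_v = 0.25 ⇒ A = 0.25/0.025 = 10.

10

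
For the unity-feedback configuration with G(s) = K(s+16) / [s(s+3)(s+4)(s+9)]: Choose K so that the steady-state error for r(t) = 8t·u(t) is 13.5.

The open loop has one pole at the origin → type 1 system.
K_v = lim_{s→0} s·G(s) = K·16 / (3·4·9) = (4/27)·K.
e_ss = 8/K_v = 13.5 ⇒ K_v = 16/27 ⇒ K = (16/27)/(4/27) = 4.

4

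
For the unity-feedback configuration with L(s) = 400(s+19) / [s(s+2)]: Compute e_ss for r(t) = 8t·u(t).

1/475

The open loop has one pole at the origin → type 1 system.
K_v = lim_{s→0} s·L(s) = 400·19 / (2) = 3800.
e_ss = 8/K_v = 8/3800 = 1/475.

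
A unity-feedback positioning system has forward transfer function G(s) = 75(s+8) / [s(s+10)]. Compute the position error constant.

infinity

K_p = lim_{s→0} G(s); with 1 pole at the origin the limit diverges, so K_p = ∞.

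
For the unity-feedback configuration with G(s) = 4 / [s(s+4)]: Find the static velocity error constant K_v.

1

System type = 1 (one pole at s=0).
K_v = lim_{s→0} s·G(s) = 4 / (4) = 1.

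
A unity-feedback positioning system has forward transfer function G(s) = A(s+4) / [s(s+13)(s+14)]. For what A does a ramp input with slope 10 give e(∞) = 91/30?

150

The open loop has one pole at the origin → type 1 system.
K_v = lim_{s→0} s·G(s) = A·4 / (13·14) = (2/91)·A.
e_ss = 10/K_v = 91/30 ⇒ K_v = 300/91 ⇒ A = (300/91)/(2/91) = 150.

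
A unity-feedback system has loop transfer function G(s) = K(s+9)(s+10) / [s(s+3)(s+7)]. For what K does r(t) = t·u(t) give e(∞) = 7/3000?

100

One free integrator in G(s): this is a type 1 system.
K_v = lim_{s→0} s·G(s) = K·9·10 / (3·7) = (30/7)·K.
e_ss = 1/K_v = 7/3000 ⇒ K_v = 3000/7 ⇒ K = (3000/7)/(30/7) = 100.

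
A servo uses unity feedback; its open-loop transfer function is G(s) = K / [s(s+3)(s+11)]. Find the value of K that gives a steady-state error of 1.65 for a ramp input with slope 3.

The open loop has one pole at the origin → type 1 system.
K_v = lim_{s→0} s·G(s) = K / (3·11) = (1/33)·K.
e_ss = 3/K_v = 1.65 ⇒ K_v = 20/11 ⇒ K = (20/11)/(1/33) = 60.

60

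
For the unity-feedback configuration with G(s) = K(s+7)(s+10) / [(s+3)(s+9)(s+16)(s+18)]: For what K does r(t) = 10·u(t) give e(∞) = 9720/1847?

No free integrators in G(s): this is a type 0 system.
K_p = lim_{s→0} G(s) = K·7·10 / (3·9·16·18) = (35/3888)·K.
e_ss = 10/(1 + K_p) = 9720/1847 ⇒ 1 + (35/3888)·K = 1847/972 ⇒ K = 100.

100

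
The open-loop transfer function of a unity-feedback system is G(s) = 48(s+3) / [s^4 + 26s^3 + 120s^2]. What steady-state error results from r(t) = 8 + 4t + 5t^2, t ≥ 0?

25/3

Lowest-order denominator term is 120s^2, so the open loop has 2 poles at the origin → type 2 system. Taking each input component in turn:
  • 8: tracked with zero error.
  • 4t: tracked with zero error.
  • 5t^2: e_ss = 10/K_a with K_a=1.2 → 25/3.
Total e_ss = 25/3.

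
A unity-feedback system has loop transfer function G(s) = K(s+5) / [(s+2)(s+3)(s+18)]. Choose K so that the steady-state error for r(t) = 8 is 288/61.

G(s) has no factors of s in the denominator, so the system is type 0.
K_p = lim_{s→0} G(s) = K·5 / (2·3·18) = (5/108)·K.
e_ss = 8/(1 + K_p) = 288/61 ⇒ 1 + (5/108)·K = 61/36 ⇒ K = 15.

15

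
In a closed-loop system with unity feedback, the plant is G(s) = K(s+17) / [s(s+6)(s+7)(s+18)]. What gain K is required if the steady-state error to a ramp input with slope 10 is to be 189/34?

The open loop has one pole at the origin → type 1 system.
K_v = lim_{s→0} s·G(s) = K·17 / (6·7·18) = (17/756)·K.
e_ss = 10/K_v = 189/34 ⇒ K_v = 340/189 ⇒ K = (340/189)/(17/756) = 80.

80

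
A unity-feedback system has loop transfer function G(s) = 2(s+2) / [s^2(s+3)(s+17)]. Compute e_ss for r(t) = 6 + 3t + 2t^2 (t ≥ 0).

Two free integrators in G(s): this is a type 2 system. Taking each input component in turn:
  • 6: tracked with zero error.
  • 3t: tracked with zero error.
  • 2t^2: e_ss = 4/K_a with K_a=4/51 → 51.
Total e_ss = 51.

51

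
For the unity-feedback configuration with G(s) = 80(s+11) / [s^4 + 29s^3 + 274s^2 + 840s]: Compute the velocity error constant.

Factoring s from the denominator leaves a polynomial with constant term 840, so the system is type 1.
K_v = lim_{s→0} s·G(s) = 80·11 / 840 = 22/21.

22/21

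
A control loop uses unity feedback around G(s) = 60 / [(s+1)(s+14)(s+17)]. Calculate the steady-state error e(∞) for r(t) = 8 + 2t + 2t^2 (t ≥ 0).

System type = 0 (no poles at s=0). By superposition:
  • 8: e_ss = 8/(1+K_p) with K_p=30/119 → 952/149.
  • 2t: a type-0 system cannot track it, e_ss → ∞.
  • 2t^2: a type-0 system cannot track it, e_ss → ∞.
The unbounded component dominates.

infinity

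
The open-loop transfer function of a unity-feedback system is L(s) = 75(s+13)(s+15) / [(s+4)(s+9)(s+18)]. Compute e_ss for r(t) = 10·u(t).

720/1697

No free integrators in L(s): this is a type 0 system.
K_p = lim_{s→0} L(s) = 75·13·15 / (4·9·18) = 1625/72.
e_ss = 10/(1 + K_p) = 10/(1697/72) = 720/1697.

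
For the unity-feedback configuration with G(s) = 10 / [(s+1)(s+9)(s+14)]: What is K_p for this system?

G(s) has no factors of s in the denominator, so the system is type 0.
K_p = lim_{s→0} G(s) = 10 / (1·9·14) = 5/63.

5/63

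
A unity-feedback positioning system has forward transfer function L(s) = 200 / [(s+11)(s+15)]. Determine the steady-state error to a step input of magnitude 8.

264/73

The open loop has no poles at the origin → type 0 system.
K_p = lim_{s→0} L(s) = 200 / (11·15) = 40/33.
e_ss = 8/(1 + K_p) = 8/(73/33) = 264/73.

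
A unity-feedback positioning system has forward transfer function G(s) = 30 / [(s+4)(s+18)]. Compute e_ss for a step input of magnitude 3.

36/17

No free integrators in G(s): this is a type 0 system.
K_p = lim_{s→0} G(s) = 30 / (4·18) = 5/12.
e_ss = 3/(1 + K_p) = 3/(17/12) = 36/17.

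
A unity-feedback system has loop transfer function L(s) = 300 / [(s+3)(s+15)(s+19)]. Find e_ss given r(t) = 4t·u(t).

No free integrators in L(s): this is a type 0 system.
K_v = lim_{s→0} s·L(s) = 0; the steady-state error to this ramp input grows without bound.

infinity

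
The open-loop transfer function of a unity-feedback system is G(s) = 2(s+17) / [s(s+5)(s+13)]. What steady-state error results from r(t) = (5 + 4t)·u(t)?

G(s) has one factor of s in the denominator, so the system is type 1. By superposition:
  • 5: tracked with zero error.
  • 4t: e_ss = 4/K_v with K_v=34/65 → 130/17.
Total e_ss = 130/17.

130/17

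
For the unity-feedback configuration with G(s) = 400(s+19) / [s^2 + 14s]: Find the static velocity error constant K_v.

3800/7

Lowest-order denominator term is 14s, so the open loop has 1 pole at the origin → type 1 system.
K_v = lim_{s→0} s·G(s) = 400·19 / 14 = 3800/7.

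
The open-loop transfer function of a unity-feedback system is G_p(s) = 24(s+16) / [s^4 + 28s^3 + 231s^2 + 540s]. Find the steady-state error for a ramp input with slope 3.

135/32

The denominator has no term below 540s — 1 pole at s=0, type 1.
K_v = lim_{s→0} s·G_p(s) = 24·16 / 540 = 32/45.
e_ss = 3/K_v = 3/(32/45) = 135/32.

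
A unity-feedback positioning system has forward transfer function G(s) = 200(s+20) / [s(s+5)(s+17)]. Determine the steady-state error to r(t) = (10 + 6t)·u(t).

G(s) has one factor of s in the denominator, so the system is type 1. Treating each term separately:
  • 10: tracked with zero error.
  • 6t: e_ss = 6/K_v with K_v=800/17 → 0.1275.
Total e_ss = 0.1275.

0.1275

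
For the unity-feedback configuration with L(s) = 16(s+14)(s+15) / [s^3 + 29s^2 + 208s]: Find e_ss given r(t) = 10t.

Factoring s from the denominator leaves a polynomial with constant term 208, so the system is type 1.
K_v = lim_{s→0} s·L(s) = 16·14·15 / 208 = 210/13.
e_ss = 10/K_v = 10/(210/13) = 13/21.

13/21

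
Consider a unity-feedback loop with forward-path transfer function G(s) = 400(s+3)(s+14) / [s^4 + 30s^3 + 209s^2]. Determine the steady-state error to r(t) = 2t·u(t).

0

Factoring s^2 from the denominator leaves a polynomial with constant term 209, so the system is type 2.
K_v = ∞ for a type-2 system; e_ss to a ramp is zero.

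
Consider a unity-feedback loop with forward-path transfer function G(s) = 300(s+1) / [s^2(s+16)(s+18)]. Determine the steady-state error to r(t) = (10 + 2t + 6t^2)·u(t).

11.52

The open loop has two poles at the origin → type 2 system. Taking each input component in turn:
  • 10: tracked with zero error.
  • 2t: tracked with zero error.
  • 6t^2: e_ss = 12/K_a with K_a=25/24 → 11.52.
Total e_ss = 11.52.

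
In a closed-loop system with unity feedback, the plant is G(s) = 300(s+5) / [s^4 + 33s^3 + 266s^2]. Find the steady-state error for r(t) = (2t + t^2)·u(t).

The denominator has no term below 266s^2 — 2 poles at s=0, type 2. Treating each term separately:
  • 2t: tracked with zero error.
  • t^2: e_ss = 2/K_a with K_a=750/133 → 133/375.
Total e_ss = 133/375.

133/375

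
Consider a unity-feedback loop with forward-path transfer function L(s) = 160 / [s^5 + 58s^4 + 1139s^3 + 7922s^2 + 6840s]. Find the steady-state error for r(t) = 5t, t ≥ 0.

213.75

The denominator has no term below 6840s — 1 pole at s=0, type 1.
K_v = lim_{s→0} s·L(s) = 160 / 6840 = 4/171.
e_ss = 5/K_v = 5/(4/171) = 213.75.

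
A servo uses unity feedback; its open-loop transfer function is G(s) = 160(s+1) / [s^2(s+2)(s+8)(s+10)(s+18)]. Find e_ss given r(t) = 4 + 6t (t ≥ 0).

Two free integrators in G(s): this is a type 2 system. By superposition:
  • 4: tracked with zero error.
  • 6t: tracked with zero error.
Total e_ss = 0.

0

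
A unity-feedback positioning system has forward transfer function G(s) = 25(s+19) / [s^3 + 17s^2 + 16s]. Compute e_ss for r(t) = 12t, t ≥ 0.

192/475

Factoring s from the denominator leaves a polynomial with constant term 16, so the system is type 1.
K_v = lim_{s→0} s·G(s) = 25·19 / 16 = 29.6875.
e_ss = 12/K_v = 12/29.6875 = 192/475.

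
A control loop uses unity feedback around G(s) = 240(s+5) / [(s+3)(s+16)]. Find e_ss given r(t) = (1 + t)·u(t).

G(s) has no factors of s in the denominator, so the system is type 0. By superposition:
  • 1: e_ss = 1/(1+K_p) with K_p=25 → 1/26.
  • t: a type-0 system cannot track it, e_ss → ∞.
The unbounded component dominates.

infinity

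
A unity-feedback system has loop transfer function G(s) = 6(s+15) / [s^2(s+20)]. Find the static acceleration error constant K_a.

System type = 2 (two poles at s=0).
K_a = lim_{s→0} s^2·G(s) = 6·15 / (20) = 4.5.

4.5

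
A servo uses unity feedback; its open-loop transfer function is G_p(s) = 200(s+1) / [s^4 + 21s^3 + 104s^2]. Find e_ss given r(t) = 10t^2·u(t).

Factoring s^2 from the denominator leaves a polynomial with constant term 104, so the system is type 2.
K_a = lim_{s→0} s^2·G_p(s) = 200·1 / 104 = 25/13.
r(t) = 10t^2 gives R(s) = 20/s^3.
e_ss = 20/K_a = 20/(25/13) = 10.4.

10.4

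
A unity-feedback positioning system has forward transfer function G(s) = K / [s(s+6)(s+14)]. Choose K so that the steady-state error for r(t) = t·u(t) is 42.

The open loop has one pole at the origin → type 1 system.
K_v = lim_{s→0} s·G(s) = K / (6·14) = (1/84)·K.
e_ss = 1/K_v = 42 ⇒ K_v = 1/42 ⇒ K = (1/42)/(1/84) = 2.

2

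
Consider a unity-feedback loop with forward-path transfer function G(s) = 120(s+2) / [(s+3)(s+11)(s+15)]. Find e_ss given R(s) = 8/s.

264/49

G(s) has no factors of s in the denominator, so the system is type 0.
K_p = lim_{s→0} G(s) = 120·2 / (3·11·15) = 16/33.
e_ss = 8/(1 + K_p) = 8/(49/33) = 264/49.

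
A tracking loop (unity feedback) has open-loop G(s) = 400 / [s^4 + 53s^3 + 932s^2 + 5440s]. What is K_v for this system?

5/68

Factoring s from the denominator leaves a polynomial with constant term 5440, so the system is type 1.
K_v = lim_{s→0} s·G(s) = 400 / 5440 = 5/68.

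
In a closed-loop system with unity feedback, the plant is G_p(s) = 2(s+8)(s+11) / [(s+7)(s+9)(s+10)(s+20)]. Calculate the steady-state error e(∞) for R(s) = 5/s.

7875/1597

G_p(s) has no factors of s in the denominator, so the system is type 0.
K_p = lim_{s→0} G_p(s) = 2·8·11 / (7·9·10·20) = 22/1575.
e_ss = 5/(1 + K_p) = 5/(1597/1575) = 7875/1597.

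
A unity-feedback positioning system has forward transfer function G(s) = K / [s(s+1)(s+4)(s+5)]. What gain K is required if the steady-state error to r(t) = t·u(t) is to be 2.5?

8

The open loop has one pole at the origin → type 1 system.
K_v = lim_{s→0} s·G(s) = K / (1·4·5) = 0.05·K.
e_ss = 1/K_v = 2.5 ⇒ K_v = 0.4 ⇒ K = 0.4/0.05 = 8.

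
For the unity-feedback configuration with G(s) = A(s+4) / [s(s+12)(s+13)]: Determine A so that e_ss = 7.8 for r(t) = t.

5

One free integrator in G(s): this is a type 1 system.
K_v = lim_{s→0} s·G(s) = A·4 / (12·13) = (1/39)·A.
e_ss = 1/K_v = 7.8 ⇒ K_v = 5/39 ⇒ A = (5/39)/(1/39) = 5.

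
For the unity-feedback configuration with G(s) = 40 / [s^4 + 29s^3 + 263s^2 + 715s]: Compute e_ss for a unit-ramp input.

Factoring s from the denominator leaves a polynomial with constant term 715, so the system is type 1.
K_v = lim_{s→0} s·G(s) = 40 / 715 = 8/143.
e_ss = 1/K_v = 1/(8/143) = 17.875.

17.875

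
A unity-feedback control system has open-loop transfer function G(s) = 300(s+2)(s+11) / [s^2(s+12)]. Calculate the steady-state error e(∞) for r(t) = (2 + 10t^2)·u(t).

2/55

The open loop has two poles at the origin → type 2 system. Treating each term separately:
  • 2: tracked with zero error.
  • 10t^2: e_ss = 20/K_a with K_a=550 → 2/55.
Total e_ss = 2/55.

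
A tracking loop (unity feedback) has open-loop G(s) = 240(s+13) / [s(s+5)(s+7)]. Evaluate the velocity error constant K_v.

624/7

System type = 1 (one pole at s=0).
K_v = lim_{s→0} s·G(s) = 240·13 / (5·7) = 624/7.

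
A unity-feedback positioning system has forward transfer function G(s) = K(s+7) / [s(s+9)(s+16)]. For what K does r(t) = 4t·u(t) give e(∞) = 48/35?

60

One free integrator in G(s): this is a type 1 system.
K_v = lim_{s→0} s·G(s) = K·7 / (9·16) = (7/144)·K.
e_ss = 4/K_v = 48/35 ⇒ K_v = 35/12 ⇒ K = (35/12)/(7/144) = 60.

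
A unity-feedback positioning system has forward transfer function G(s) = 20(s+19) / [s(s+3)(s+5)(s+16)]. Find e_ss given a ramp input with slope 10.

System type = 1 (one pole at s=0).
K_v = lim_{s→0} s·G(s) = 20·19 / (3·5·16) = 19/12.
e_ss = 10/K_v = 10/(19/12) = 120/19.

120/19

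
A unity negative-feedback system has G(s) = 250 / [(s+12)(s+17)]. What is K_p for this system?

The open loop has no poles at the origin → type 0 system.
K_p = lim_{s→0} G(s) = 250 / (12·17) = 125/102.

125/102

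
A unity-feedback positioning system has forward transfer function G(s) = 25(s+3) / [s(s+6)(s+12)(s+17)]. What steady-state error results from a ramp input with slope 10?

System type = 1 (one pole at s=0).
K_v = lim_{s→0} s·G(s) = 25·3 / (6·12·17) = 25/408.
e_ss = 10/K_v = 10/(25/408) = 163.2.

163.2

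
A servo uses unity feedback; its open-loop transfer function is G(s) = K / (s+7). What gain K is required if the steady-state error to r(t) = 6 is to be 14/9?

No free integrators in G(s): this is a type 0 system.
K_p = lim_{s→0} G(s) = K / (7) = (1/7)·K.
e_ss = 6/(1 + K_p) = 14/9 ⇒ 1 + (1/7)·K = 27/7 ⇒ K = 20.

20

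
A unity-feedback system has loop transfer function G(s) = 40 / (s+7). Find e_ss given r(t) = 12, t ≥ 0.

The open loop has no poles at the origin → type 0 system.
K_p = lim_{s→0} G(s) = 40 / (7) = 40/7.
e_ss = 12/(1 + K_p) = 12/(47/7) = 84/47.

84/47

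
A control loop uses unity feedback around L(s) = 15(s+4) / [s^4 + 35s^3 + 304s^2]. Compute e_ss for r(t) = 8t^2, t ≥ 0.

1216/15

The denominator has no term below 304s^2 — 2 poles at s=0, type 2.
K_a = lim_{s→0} s^2·L(s) = 15·4 / 304 = 15/76.
r(t) = 8t^2 gives R(s) = 16/s^3.
e_ss = 16/K_a = 16/(15/76) = 1216/15.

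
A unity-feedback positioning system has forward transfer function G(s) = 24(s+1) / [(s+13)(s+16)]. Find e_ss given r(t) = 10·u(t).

System type = 0 (no poles at s=0).
K_p = lim_{s→0} G(s) = 24·1 / (13·16) = 3/26.
e_ss = 10/(1 + K_p) = 10/(29/26) = 260/29.

260/29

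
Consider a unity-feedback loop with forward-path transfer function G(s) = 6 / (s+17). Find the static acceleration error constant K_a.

0

System type = 0 (no poles at s=0).
K_a = lim_{s→0} s^2·G(s) = 0 (the extra factor of s kills the finite limit).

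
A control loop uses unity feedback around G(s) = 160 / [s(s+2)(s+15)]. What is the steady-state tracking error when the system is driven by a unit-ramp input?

0.1875

The open loop has one pole at the origin → type 1 system.
K_v = lim_{s→0} s·G(s) = 160 / (2·15) = 16/3.
e_ss = 1/K_v = 1/(16/3) = 0.1875.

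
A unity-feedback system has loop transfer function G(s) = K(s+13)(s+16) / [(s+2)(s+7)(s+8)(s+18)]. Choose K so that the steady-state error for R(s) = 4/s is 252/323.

System type = 0 (no poles at s=0).
K_p = lim_{s→0} G(s) = K·13·16 / (2·7·8·18) = (13/126)·K.
e_ss = 4/(1 + K_p) = 252/323 ⇒ 1 + (13/126)·K = 323/63 ⇒ K = 40.

40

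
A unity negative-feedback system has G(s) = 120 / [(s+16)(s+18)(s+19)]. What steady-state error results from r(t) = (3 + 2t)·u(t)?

System type = 0 (no poles at s=0). Taking each input component in turn:
  • 3: e_ss = 3/(1+K_p) with K_p=5/228 → 684/233.
  • 2t: a type-0 system cannot track it, e_ss → ∞.
The unbounded component dominates.

infinity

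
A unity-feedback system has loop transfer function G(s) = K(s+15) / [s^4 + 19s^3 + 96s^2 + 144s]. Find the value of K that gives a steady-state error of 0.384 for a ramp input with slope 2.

50

Factoring s from the denominator leaves a polynomial with constant term 144, so the system is type 1.
K_v = lim_{s→0} s·G(s) = K·15 / 144 = (5/48)·K.
e_ss = 2/K_v = 0.384 ⇒ K_v = 125/24 ⇒ K = (125/24)/(5/48) = 50.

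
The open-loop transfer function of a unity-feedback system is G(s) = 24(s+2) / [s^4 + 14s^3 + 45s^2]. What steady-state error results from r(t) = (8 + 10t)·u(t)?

Lowest-order denominator term is 45s^2, so the open loop has 2 poles at the origin → type 2 system. By superposition:
  • 8: tracked with zero error.
  • 10t: tracked with zero error.
Total e_ss = 0.

0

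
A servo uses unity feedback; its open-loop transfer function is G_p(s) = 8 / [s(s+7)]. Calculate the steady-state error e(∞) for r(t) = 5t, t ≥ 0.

4.375

The open loop has one pole at the origin → type 1 system.
K_v = lim_{s→0} s·G_p(s) = 8 / (7) = 8/7.
e_ss = 5/K_v = 5/(8/7) = 4.375.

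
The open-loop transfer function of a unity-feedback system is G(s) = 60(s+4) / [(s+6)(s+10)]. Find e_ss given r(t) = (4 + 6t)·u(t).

No free integrators in G(s): this is a type 0 system. By superposition:
  • 4: e_ss = 4/(1+K_p) with K_p=4 → 0.8.
  • 6t: a type-0 system cannot track it, e_ss → ∞.
The unbounded component dominates.

infinity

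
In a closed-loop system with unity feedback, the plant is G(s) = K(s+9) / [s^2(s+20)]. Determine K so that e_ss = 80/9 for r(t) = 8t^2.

G(s) has two factors of s in the denominator, so the system is type 2.
K_a = lim_{s→0} s^2·G(s) = K·9 / (20) = 0.45·K.
e_ss = 16/K_a = 80/9 ⇒ K_a = 1.8 ⇒ K = 1.8/0.45 = 4.

4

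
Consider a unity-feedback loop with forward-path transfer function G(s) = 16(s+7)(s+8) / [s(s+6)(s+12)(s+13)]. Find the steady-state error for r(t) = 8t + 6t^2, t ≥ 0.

One free integrator in G(s): this is a type 1 system. By superposition:
  • 8t: e_ss = 8/K_v with K_v=112/117 → 117/14.
  • 6t^2: a type-1 system cannot track it, e_ss → ∞.
The unbounded component dominates.

infinity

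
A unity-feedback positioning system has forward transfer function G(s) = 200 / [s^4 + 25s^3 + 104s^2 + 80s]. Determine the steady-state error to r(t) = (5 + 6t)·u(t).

2.4

The denominator has no term below 80s — 1 pole at s=0, type 1. Treating each term separately:
  • 5: tracked with zero error.
  • 6t: e_ss = 6/K_v with K_v=2.5 → 2.4.
Total e_ss = 2.4.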